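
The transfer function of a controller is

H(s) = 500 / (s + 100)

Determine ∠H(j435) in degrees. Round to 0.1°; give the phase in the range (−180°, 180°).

-77.1°

At s = jω = j435:
pole (s+100): 100 + j435 → |·| = √(100²+435²) = √199225 ≈ 446.35, ∠ = arctan(435/100) ≈ 77.05°
∠H = 0.00° − 77.05° = -77.05°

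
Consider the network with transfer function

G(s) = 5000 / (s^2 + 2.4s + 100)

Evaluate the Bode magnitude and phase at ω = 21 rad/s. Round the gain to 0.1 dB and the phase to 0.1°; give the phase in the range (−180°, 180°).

At s = jω = j21:
quadratic: (j21)² + 2.4·j21 + 100 = -341 + j50.4 → |·| ≈ 344.7, ∠ ≈ 171.59°
|G| = 5000 / 344.7 ≈ 14.505
Gain = 20 log₁₀(14.505) ≈ 23.23 dB
∠G = 0.00° − 171.59° = -171.59°

23.2 dB, -171.6°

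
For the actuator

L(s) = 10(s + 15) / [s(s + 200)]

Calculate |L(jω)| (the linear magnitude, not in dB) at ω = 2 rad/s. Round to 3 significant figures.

0.378

At s = jω = j2:
zero (s+15): 15 + j2 → |·| = √(15²+2²) = √229 ≈ 15.133, ∠ = arctan(2/15) ≈ 7.59°
pole (s+200): 200 + j2 → |·| = √(200²+2²) = √40004 ≈ 200.01, ∠ = arctan(2/200) ≈ 0.57°
pole at origin: |s| = 2, ∠ = 90.00° (in denominator)
|L| = 10 · 15.133 / 400.02 ≈ 0.37831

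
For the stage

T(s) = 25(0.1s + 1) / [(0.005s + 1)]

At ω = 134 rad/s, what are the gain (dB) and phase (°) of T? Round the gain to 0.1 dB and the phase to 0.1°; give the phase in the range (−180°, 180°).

At ω = 134 rad/s:
zero (1 + j134·0.1) = 1 + j13.4 → |·| ≈ 13.437, ∠ ≈ 85.73°
pole (1 + j134·0.005) = 1 + j0.67 → |·| ≈ 1.2037, ∠ ≈ 33.82°
|T| = 25 · 13.437 / (1.2037) ≈ 279.08
Gain = 20 log₁₀(279.08) ≈ 48.91 dB
∠T = (85.73°) − (33.82°) = 51.91°

48.9 dB, 51.9°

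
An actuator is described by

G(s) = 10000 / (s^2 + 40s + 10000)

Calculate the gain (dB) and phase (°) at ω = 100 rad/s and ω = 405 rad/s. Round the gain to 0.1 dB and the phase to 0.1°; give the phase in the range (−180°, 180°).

ω = 100: 8.0 dB, -90.0°; ω = 405: -23.8 dB, -174.0°

At s = jω = j100:
quadratic: (j100)² + 40·j100 + 10000 = 0 + j4000 → |·| ≈ 4000, ∠ ≈ 90.00°
|G| = 10000 / 4000 ≈ 2.5
Gain = 20 log₁₀(2.5) ≈ 7.96 dB
∠G = 0.00° − 90.00° = -90.00°

At s = jω = j405:
quadratic: (j405)² + 40·j405 + 10000 = -154025 + j16200 → |·| ≈ 1.5487e+05, ∠ ≈ 174.00°
|G| = 10000 / 1.5487e+05 ≈ 0.06457
Gain = 20 log₁₀(0.06457) ≈ -23.80 dB
∠G = 0.00° − 174.00° = -174.00°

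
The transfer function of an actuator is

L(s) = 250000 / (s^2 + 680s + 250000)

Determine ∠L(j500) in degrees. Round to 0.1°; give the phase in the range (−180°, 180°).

At s = jω = j500:
quadratic: (j500)² + 680·j500 + 250000 = 0 + j340000 → |·| ≈ 3.4e+05, ∠ ≈ 90.00°
∠L = 0.00° − 90.00° = -90.00°

-90.0°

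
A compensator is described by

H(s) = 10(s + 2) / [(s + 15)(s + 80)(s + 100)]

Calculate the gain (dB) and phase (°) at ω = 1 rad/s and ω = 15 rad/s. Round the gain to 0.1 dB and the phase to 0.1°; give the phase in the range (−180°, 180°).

At s = jω = j1:
zero (s+2): 2 + j1 → |·| = √(2²+1²) = √5 ≈ 2.2361, ∠ = arctan(1/2) ≈ 26.57°
pole (s+15): 15 + j1 → |·| = √(15²+1²) = √226 ≈ 15.033, ∠ = arctan(1/15) ≈ 3.81°
pole (s+80): 80 + j1 → |·| = √(80²+1²) = √6401 ≈ 80.006, ∠ = arctan(1/80) ≈ 0.72°
pole (s+100): 100 + j1 → |·| = √(100²+1²) = √10001 ≈ 100, ∠ = arctan(1/100) ≈ 0.57°
|H| = 10 · 2.2361 / 1.2027e+05 ≈ 0.00018592
Gain = 20 log₁₀(0.00018592) ≈ -74.61 dB
∠H = 26.57° − 5.10° = 21.47°

At s = jω = j15:
zero (s+2): 2 + j15 → |·| = √(2²+15²) = √229 ≈ 15.133, ∠ = arctan(15/2) ≈ 82.41°
pole (s+15): 15 + j15 → |·| = √(15²+15²) = √450 ≈ 21.213, ∠ = arctan(15/15) ≈ 45.00°
pole (s+80): 80 + j15 → |·| = √(80²+15²) = √6625 ≈ 81.394, ∠ = arctan(15/80) ≈ 10.62°
pole (s+100): 100 + j15 → |·| = √(100²+15²) = √10225 ≈ 101.12, ∠ = arctan(15/100) ≈ 8.53°
|H| = 10 · 15.133 / 1.7459e+05 ≈ 0.00086677
Gain = 20 log₁₀(0.00086677) ≈ -61.24 dB
∠H = 82.41° − 64.15° = 18.26°

ω = 1: -74.6 dB, 21.5°; ω = 15: -61.2 dB, 18.3°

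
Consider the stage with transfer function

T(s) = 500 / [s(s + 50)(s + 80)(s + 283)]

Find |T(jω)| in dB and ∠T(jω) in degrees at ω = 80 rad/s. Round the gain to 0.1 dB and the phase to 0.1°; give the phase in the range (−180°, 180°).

At s = jω = j80:
pole (s+50): 50 + j80 → |·| = √(50²+80²) = √8900 ≈ 94.34, ∠ = arctan(80/50) ≈ 57.99°
pole (s+80): 80 + j80 → |·| = √(80²+80²) = √12800 ≈ 113.14, ∠ = arctan(80/80) ≈ 45.00°
pole (s+283): 283 + j80 → |·| = √(283²+80²) = √86489 ≈ 294.09, ∠ = arctan(80/283) ≈ 15.78°
pole at origin: |s| = 80, ∠ = 90.00° (in denominator)
|T| = 500 / 2.5112e+08 ≈ 1.9911e-06
Gain = 20 log₁₀(1.9911e-06) ≈ -114.02 dB
∠T = 0.00° − 208.77° = -208.77° ≡ 151.23° (principal value)

-114.0 dB, 151.2°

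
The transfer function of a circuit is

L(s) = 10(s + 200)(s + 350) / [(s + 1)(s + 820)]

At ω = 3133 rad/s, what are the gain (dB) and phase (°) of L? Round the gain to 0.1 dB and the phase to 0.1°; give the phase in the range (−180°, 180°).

At s = jω = j3133:
zero (s+200): 200 + j3133 → |·| = √(200²+3133²) = √9855689 ≈ 3139.4, ∠ = arctan(3133/200) ≈ 86.35°
zero (s+350): 350 + j3133 → |·| = √(350²+3133²) = √9938189 ≈ 3152.5, ∠ = arctan(3133/350) ≈ 83.63°
pole (s+1): 1 + j3133 → |·| = √(1²+3133²) = √9815690 ≈ 3133, ∠ = arctan(3133/1) ≈ 89.98°
pole (s+820): 820 + j3133 → |·| = √(820²+3133²) = √10488089 ≈ 3238.5, ∠ = arctan(3133/820) ≈ 75.33°
|L| = 10 · 9.897e+06 / 1.0146e+07 ≈ 9.7546
Gain = 20 log₁₀(9.7546) ≈ 19.78 dB
∠L = 169.98° − 165.31° = 4.67°

19.8 dB, 4.7°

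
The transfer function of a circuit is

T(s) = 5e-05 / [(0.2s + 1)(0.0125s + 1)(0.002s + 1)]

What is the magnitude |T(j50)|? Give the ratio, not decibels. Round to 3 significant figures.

4.20e-06

At ω = 50 rad/s:
pole (1 + j50·0.2) = 1 + j10 → |·| ≈ 10.05, ∠ ≈ 84.29°
pole (1 + j50·0.0125) = 1 + j0.625 → |·| ≈ 1.1792, ∠ ≈ 32.01°
pole (1 + j50·0.002) = 1 + j0.1 → |·| ≈ 1.005, ∠ ≈ 5.71°
|T| = 5e-05 · 1 / (10.05 · 1.1792 · 1.005) ≈ 4.1981e-06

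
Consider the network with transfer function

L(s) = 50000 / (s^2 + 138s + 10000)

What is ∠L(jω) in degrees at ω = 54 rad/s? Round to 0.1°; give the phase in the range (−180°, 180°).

At s = jω = j54:
quadratic: (j54)² + 138·j54 + 10000 = 7084 + j7452 → |·| ≈ 10282, ∠ ≈ 46.45°
∠L = 0.00° − 46.45° = -46.45°

-46.5°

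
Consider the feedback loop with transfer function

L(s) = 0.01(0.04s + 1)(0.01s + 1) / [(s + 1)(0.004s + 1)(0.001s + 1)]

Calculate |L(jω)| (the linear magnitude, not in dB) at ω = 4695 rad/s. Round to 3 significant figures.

At ω = 4695 rad/s:
zero (1 + j4695·0.04) = 1 + j187.8 → |·| ≈ 187.8, ∠ ≈ 89.69°
zero (1 + j4695·0.01) = 1 + j46.95 → |·| ≈ 46.961, ∠ ≈ 88.78°
pole (1 + j4695·1) = 1 + j4695 → |·| ≈ 4695, ∠ ≈ 89.99°
pole (1 + j4695·0.004) = 1 + j18.78 → |·| ≈ 18.807, ∠ ≈ 86.95°
pole (1 + j4695·0.001) = 1 + j4.695 → |·| ≈ 4.8003, ∠ ≈ 77.98°
|L| = 0.01 · 187.8 · 46.961 / (4695 · 18.807 · 4.8003) ≈ 0.00020807

0.000208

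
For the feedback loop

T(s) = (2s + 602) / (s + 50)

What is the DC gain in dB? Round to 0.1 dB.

21.6 dB

T(0) = 602 / 50 = 12.04
20 log₁₀(12.04) ≈ 21.61 dB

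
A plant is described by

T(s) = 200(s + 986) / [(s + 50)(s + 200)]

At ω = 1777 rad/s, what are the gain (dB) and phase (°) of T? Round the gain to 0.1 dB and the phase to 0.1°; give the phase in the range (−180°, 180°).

At s = jω = j1777:
zero (s+986): 986 + j1777 → |·| = √(986²+1777²) = √4129925 ≈ 2032.2, ∠ = arctan(1777/986) ≈ 60.98°
pole (s+50): 50 + j1777 → |·| = √(50²+1777²) = √3160229 ≈ 1777.7, ∠ = arctan(1777/50) ≈ 88.39°
pole (s+200): 200 + j1777 → |·| = √(200²+1777²) = √3197729 ≈ 1788.2, ∠ = arctan(1777/200) ≈ 83.58°
|T| = 200 · 2032.2 / 3.1789e+06 ≈ 0.12786
Gain = 20 log₁₀(0.12786) ≈ -17.87 dB
∠T = 60.98° − 171.97° = -110.99°

-17.9 dB, -111.0°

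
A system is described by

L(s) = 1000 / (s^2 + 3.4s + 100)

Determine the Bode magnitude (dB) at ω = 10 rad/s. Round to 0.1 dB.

At s = jω = j10:
quadratic: (j10)² + 3.4·j10 + 100 = 0 + j34 → |·| ≈ 34, ∠ ≈ 90.00°
|L| = 1000 / 34 ≈ 29.412
Gain = 20 log₁₀(29.412) ≈ 29.37 dB

29.4 dB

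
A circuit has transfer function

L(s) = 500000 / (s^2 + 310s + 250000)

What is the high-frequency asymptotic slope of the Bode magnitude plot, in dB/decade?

Each pole contributes −20 dB/decade at high frequency; each zero contributes +20 dB/decade.
Net: 0 zero(s) − 2 pole(s) → -40 dB/decade.

-40 dB/decade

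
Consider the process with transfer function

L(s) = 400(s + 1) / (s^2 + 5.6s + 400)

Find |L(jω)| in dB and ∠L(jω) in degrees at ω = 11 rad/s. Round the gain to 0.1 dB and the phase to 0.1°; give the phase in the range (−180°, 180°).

23.8 dB, 72.4°

At s = jω = j11:
zero (s+1): 1 + j11 → |·| = √(1²+11²) = √122 ≈ 11.045, ∠ = arctan(11/1) ≈ 84.81°
quadratic: (j11)² + 5.6·j11 + 400 = 279 + j61.6 → |·| ≈ 285.72, ∠ ≈ 12.45°
|L| = 400 · 11.045 / 285.72 ≈ 15.463
Gain = 20 log₁₀(15.463) ≈ 23.79 dB
∠L = 84.81° − 12.45° = 72.36°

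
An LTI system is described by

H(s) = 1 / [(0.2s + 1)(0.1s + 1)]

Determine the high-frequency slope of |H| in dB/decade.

-40 dB/decade

Each pole contributes −20 dB/decade at high frequency; each zero contributes +20 dB/decade.
Net: 0 zero(s) − 2 pole(s) → -40 dB/decade.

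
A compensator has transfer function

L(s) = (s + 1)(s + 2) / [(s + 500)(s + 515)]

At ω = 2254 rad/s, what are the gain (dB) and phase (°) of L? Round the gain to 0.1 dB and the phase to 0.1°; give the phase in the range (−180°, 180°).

-0.4 dB, 25.3°

At s = jω = j2254:
zero (s+1): 1 + j2254 → |·| = √(1²+2254²) = √5080517 ≈ 2254, ∠ = arctan(2254/1) ≈ 89.97°
zero (s+2): 2 + j2254 → |·| = √(2²+2254²) = √5080520 ≈ 2254, ∠ = arctan(2254/2) ≈ 89.95°
pole (s+500): 500 + j2254 → |·| = √(500²+2254²) = √5330516 ≈ 2308.8, ∠ = arctan(2254/500) ≈ 77.49°
pole (s+515): 515 + j2254 → |·| = √(515²+2254²) = √5345741 ≈ 2312.1, ∠ = arctan(2254/515) ≈ 77.13°
|L| = 1 · 5.0805e+06 / 5.3382e+06 ≈ 0.95173
Gain = 20 log₁₀(0.95173) ≈ -0.43 dB
∠L = 179.92° − 154.62° = 25.30°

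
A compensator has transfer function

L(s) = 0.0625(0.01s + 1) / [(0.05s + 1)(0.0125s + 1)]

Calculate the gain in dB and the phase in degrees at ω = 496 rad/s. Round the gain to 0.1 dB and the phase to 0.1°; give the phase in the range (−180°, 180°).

-53.9 dB, -89.9°

At ω = 496 rad/s:
zero (1 + j496·0.01) = 1 + j4.96 → |·| ≈ 5.0598, ∠ ≈ 78.60°
pole (1 + j496·0.05) = 1 + j24.8 → |·| ≈ 24.82, ∠ ≈ 87.69°
pole (1 + j496·0.0125) = 1 + j6.2 → |·| ≈ 6.2801, ∠ ≈ 80.84°
|L| = 0.0625 · 5.0598 / (24.82 · 6.2801) ≈ 0.0020288
Gain = 20 log₁₀(0.0020288) ≈ -53.86 dB
∠L = (78.60°) − (87.69° + 80.84°) = -89.93°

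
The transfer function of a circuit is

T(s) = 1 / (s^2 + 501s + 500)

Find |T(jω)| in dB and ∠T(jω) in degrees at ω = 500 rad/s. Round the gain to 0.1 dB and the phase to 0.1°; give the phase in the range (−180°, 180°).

-111.0 dB, -134.9°

Substitute s = j500:
Numerator: 1 = 1 + j0
Denominator: (j500)^2 + 501(j500) + 500 = -249500 + j250500
|N| = √(1² + 0²) ≈ 1, ∠N ≈ 0.00°
|D| = √(249500² + 250500²) ≈ 3.5355e+05, ∠D ≈ 134.89°
|T| = 1 / 3.5355e+05 ≈ 2.8285e-06
Gain = 20 log₁₀(2.8285e-06) ≈ -110.97 dB
∠T = 0.00° − 134.89° = -134.89°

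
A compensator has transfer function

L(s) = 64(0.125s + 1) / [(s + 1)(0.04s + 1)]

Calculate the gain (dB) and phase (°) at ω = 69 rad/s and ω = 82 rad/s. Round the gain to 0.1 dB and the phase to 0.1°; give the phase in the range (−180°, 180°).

ω = 69: 8.8 dB, -75.9°; ω = 82: 7.4 dB, -77.9°

At ω = 69 rad/s:
zero (1 + j69·0.125) = 1 + j8.625 → |·| ≈ 8.6828, ∠ ≈ 83.39°
pole (1 + j69·1) = 1 + j69 → |·| ≈ 69.007, ∠ ≈ 89.17°
pole (1 + j69·0.04) = 1 + j2.76 → |·| ≈ 2.9356, ∠ ≈ 70.08°
|L| = 64 · 8.6828 / (69.007 · 2.9356) ≈ 2.7432
Gain = 20 log₁₀(2.7432) ≈ 8.77 dB
∠L = (83.39°) − (89.17° + 70.08°) = -75.86°

At ω = 82 rad/s:
zero (1 + j82·0.125) = 1 + j10.25 → |·| ≈ 10.299, ∠ ≈ 84.43°
pole (1 + j82·1) = 1 + j82 → |·| ≈ 82.006, ∠ ≈ 89.30°
pole (1 + j82·0.04) = 1 + j3.28 → |·| ≈ 3.4291, ∠ ≈ 73.04°
|L| = 64 · 10.299 / (82.006 · 3.4291) ≈ 2.344
Gain = 20 log₁₀(2.344) ≈ 7.40 dB
∠L = (84.43°) − (89.30° + 73.04°) = -77.91°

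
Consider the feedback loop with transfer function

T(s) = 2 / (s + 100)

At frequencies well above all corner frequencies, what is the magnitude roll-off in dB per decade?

-20 dB/decade

Each pole contributes −20 dB/decade at high frequency; each zero contributes +20 dB/decade.
Net: 0 zero(s) − 1 pole(s) → -20 dB/decade.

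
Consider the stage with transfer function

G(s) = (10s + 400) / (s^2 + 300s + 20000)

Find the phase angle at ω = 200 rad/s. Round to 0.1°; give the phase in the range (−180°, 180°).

-29.7°

Substitute s = j200:
Numerator: 10(j200) + 400 = 400 + j2000
Denominator: (j200)^2 + 300(j200) + 20000 = -20000 + j60000
|N| = √(400² + 2000²) ≈ 2039.6, ∠N ≈ 78.69°
|D| = √(20000² + 60000²) ≈ 63246, ∠D ≈ 108.43°
∠G = 78.69° − 108.43° = -29.74°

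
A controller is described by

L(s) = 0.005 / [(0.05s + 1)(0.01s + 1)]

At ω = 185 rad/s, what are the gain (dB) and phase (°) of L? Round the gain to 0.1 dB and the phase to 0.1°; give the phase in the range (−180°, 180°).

At ω = 185 rad/s:
pole (1 + j185·0.05) = 1 + j9.25 → |·| ≈ 9.3039, ∠ ≈ 83.83°
pole (1 + j185·0.01) = 1 + j1.85 → |·| ≈ 2.103, ∠ ≈ 61.61°
|L| = 0.005 · 1 / (9.3039 · 2.103) ≈ 0.00025554
Gain = 20 log₁₀(0.00025554) ≈ -71.85 dB
∠L = (0°) − (83.83° + 61.61°) = -145.44°

-71.9 dB, -145.4°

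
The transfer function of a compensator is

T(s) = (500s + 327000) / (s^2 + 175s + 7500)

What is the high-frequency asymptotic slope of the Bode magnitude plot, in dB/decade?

-20 dB/decade

Each pole contributes −20 dB/decade at high frequency; each zero contributes +20 dB/decade.
Net: 1 zero(s) − 2 pole(s) → -20 dB/decade.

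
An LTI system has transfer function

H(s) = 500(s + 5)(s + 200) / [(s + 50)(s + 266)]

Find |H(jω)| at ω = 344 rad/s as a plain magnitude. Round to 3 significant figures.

At s = jω = j344:
zero (s+5): 5 + j344 → |·| = √(5²+344²) = √118361 ≈ 344.04, ∠ = arctan(344/5) ≈ 89.17°
zero (s+200): 200 + j344 → |·| = √(200²+344²) = √158336 ≈ 397.91, ∠ = arctan(344/200) ≈ 59.83°
pole (s+50): 50 + j344 → |·| = √(50²+344²) = √120836 ≈ 347.61, ∠ = arctan(344/50) ≈ 81.73°
pole (s+266): 266 + j344 → |·| = √(266²+344²) = √189092 ≈ 434.85, ∠ = arctan(344/266) ≈ 52.29°
|H| = 500 · 1.369e+05 / 1.5116e+05 ≈ 452.83

453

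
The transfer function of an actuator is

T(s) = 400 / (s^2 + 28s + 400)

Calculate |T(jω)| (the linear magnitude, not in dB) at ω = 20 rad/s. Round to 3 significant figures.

At s = jω = j20:
quadratic: (j20)² + 28·j20 + 400 = 0 + j560 → |·| ≈ 560, ∠ ≈ 90.00°
|T| = 400 / 560 ≈ 0.71429

0.714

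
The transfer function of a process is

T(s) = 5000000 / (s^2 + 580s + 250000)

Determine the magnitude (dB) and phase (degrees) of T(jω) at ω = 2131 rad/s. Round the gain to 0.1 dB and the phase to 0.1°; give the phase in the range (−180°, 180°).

At s = jω = j2131:
quadratic: (j2131)² + 580·j2131 + 250000 = -4291161 + j1235980 → |·| ≈ 4.4656e+06, ∠ ≈ 163.93°
|T| = 5000000 / 4.4656e+06 ≈ 1.1197
Gain = 20 log₁₀(1.1197) ≈ 0.98 dB
∠T = 0.00° − 163.93° = -163.93°

1.0 dB, -163.9°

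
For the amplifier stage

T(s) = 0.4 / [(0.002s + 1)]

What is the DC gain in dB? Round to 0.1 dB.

T(0) = 0.4 · 1 / 1 = 0.4
20 log₁₀(0.4) ≈ -7.96 dB

-8.0 dB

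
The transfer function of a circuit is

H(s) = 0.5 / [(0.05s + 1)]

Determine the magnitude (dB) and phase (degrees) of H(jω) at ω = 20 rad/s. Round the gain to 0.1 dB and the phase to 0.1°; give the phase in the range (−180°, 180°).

At ω = 20 rad/s:
pole (1 + j20·0.05) = 1 + j1 → |·| ≈ 1.4142, ∠ ≈ 45.00°
|H| = 0.5 · 1 / (1.4142) ≈ 0.35356
Gain = 20 log₁₀(0.35356) ≈ -9.03 dB
∠H = (0°) − (45.00°) = -45.00°

-9.0 dB, -45.0°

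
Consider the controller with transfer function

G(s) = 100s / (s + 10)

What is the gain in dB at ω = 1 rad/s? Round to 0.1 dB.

At s = jω = j1:
zero at origin: s = j1 → |·| = 1, ∠ = 90.00°
pole (s+10): 10 + j1 → |·| = √(10²+1²) = √101 ≈ 10.05, ∠ = arctan(1/10) ≈ 5.71°
|G| = 100 · 1 / 10.05 ≈ 9.9502
Gain = 20 log₁₀(9.9502) ≈ 19.96 dB

20.0 dB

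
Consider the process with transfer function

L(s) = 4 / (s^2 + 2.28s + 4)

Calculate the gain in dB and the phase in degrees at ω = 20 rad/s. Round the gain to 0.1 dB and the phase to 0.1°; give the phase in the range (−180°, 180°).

-40.0 dB, -173.4°

At s = jω = j20:
quadratic: (j20)² + 2.28·j20 + 4 = -396 + j45.6 → |·| ≈ 398.62, ∠ ≈ 173.43°
|L| = 4 / 398.62 ≈ 0.010035
Gain = 20 log₁₀(0.010035) ≈ -39.97 dB
∠L = 0.00° − 173.43° = -173.43°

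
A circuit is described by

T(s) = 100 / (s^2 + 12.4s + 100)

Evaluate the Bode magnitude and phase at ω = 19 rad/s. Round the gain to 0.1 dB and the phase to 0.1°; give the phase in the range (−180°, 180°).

-10.9 dB, -137.9°

At s = jω = j19:
quadratic: (j19)² + 12.4·j19 + 100 = -261 + j235.6 → |·| ≈ 351.61, ∠ ≈ 137.93°
|T| = 100 / 351.61 ≈ 0.28441
Gain = 20 log₁₀(0.28441) ≈ -10.92 dB
∠T = 0.00° − 137.93° = -137.93°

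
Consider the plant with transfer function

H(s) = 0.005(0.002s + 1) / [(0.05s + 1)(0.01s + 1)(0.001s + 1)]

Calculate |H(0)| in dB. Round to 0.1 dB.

-46.0 dB

H(0) = 0.005 · 1 / 1 = 0.005
20 log₁₀(0.005) ≈ -46.02 dB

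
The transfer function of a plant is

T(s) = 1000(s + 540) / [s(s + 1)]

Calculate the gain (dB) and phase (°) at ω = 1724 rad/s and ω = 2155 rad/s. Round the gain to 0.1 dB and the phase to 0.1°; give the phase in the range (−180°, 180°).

ω = 1724: -4.3 dB, -107.4°; ω = 2155: -6.4 dB, -104.0°

At s = jω = j1724:
zero (s+540): 540 + j1724 → |·| = √(540²+1724²) = √3263776 ≈ 1806.6, ∠ = arctan(1724/540) ≈ 72.61°
pole (s+1): 1 + j1724 → |·| = √(1²+1724²) = √2972177 ≈ 1724, ∠ = arctan(1724/1) ≈ 89.97°
pole at origin: |s| = 1724, ∠ = 90.00° (in denominator)
|T| = 1000 · 1806.6 / 2.9722e+06 ≈ 0.60783
Gain = 20 log₁₀(0.60783) ≈ -4.32 dB
∠T = 72.61° − 179.97° = -107.36°

At s = jω = j2155:
zero (s+540): 540 + j2155 → |·| = √(540²+2155²) = √4935625 ≈ 2221.6, ∠ = arctan(2155/540) ≈ 75.93°
pole (s+1): 1 + j2155 → |·| = √(1²+2155²) = √4644026 ≈ 2155, ∠ = arctan(2155/1) ≈ 89.97°
pole at origin: |s| = 2155, ∠ = 90.00° (in denominator)
|T| = 1000 · 2221.6 / 4.644e+06 ≈ 0.47838
Gain = 20 log₁₀(0.47838) ≈ -6.40 dB
∠T = 75.93° − 179.97° = -104.04°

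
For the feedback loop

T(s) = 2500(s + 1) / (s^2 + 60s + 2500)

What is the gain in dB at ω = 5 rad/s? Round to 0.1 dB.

14.2 dB

At s = jω = j5:
zero (s+1): 1 + j5 → |·| = √(1²+5²) = √26 ≈ 5.099, ∠ = arctan(5/1) ≈ 78.69°
quadratic: (j5)² + 60·j5 + 2500 = 2475 + j300 → |·| ≈ 2493.1, ∠ ≈ 6.91°
|T| = 2500 · 5.099 / 2493.1 ≈ 5.1131
Gain = 20 log₁₀(5.1131) ≈ 14.17 dB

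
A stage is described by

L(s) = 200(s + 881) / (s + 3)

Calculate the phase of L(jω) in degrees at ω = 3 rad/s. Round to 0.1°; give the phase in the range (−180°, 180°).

-44.8°

At s = jω = j3:
zero (s+881): 881 + j3 → |·| = √(881²+3²) = √776170 ≈ 881.01, ∠ = arctan(3/881) ≈ 0.20°
pole (s+3): 3 + j3 → |·| = √(3²+3²) = √18 ≈ 4.2426, ∠ = arctan(3/3) ≈ 45.00°
∠L = 0.20° − 45.00° = -44.80°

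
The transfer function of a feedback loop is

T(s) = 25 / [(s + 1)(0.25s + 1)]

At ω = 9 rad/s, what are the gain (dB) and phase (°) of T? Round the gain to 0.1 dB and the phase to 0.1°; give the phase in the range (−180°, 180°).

At ω = 9 rad/s:
pole (1 + j9·1) = 1 + j9 → |·| ≈ 9.0554, ∠ ≈ 83.66°
pole (1 + j9·0.25) = 1 + j2.25 → |·| ≈ 2.4622, ∠ ≈ 66.04°
|T| = 25 · 1 / (9.0554 · 2.4622) ≈ 1.1213
Gain = 20 log₁₀(1.1213) ≈ 0.99 dB
∠T = (0°) − (83.66° + 66.04°) = -149.70°

1.0 dB, -149.7°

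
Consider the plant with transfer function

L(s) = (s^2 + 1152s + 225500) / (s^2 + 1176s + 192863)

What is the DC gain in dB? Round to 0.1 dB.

L(0) = 225500 / 192863 ≈ 1.1692
20 log₁₀(1.1692) ≈ 1.36 dB

1.4 dB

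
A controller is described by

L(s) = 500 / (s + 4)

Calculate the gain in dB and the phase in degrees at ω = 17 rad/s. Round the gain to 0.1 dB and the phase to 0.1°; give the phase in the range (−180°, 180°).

Substitute s = j17:
Numerator: 500 = 500 + j0
Denominator: (j17) + 4 = 4 + j17
|N| = √(500² + 0²) ≈ 500, ∠N ≈ 0.00°
|D| = √(4² + 17²) ≈ 17.464, ∠D ≈ 76.76°
|L| = 500 / 17.464 ≈ 28.63
Gain = 20 log₁₀(28.63) ≈ 29.14 dB
∠L = 0.00° − 76.76° = -76.76°

29.1 dB, -76.8°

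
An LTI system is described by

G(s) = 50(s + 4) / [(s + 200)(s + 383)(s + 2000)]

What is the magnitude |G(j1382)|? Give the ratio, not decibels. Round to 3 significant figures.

At s = jω = j1382:
zero (s+4): 4 + j1382 → |·| = √(4²+1382²) = √1909940 ≈ 1382, ∠ = arctan(1382/4) ≈ 89.83°
pole (s+200): 200 + j1382 → |·| = √(200²+1382²) = √1949924 ≈ 1396.4, ∠ = arctan(1382/200) ≈ 81.77°
pole (s+383): 383 + j1382 → |·| = √(383²+1382²) = √2056613 ≈ 1434.1, ∠ = arctan(1382/383) ≈ 74.51°
pole (s+2000): 2000 + j1382 → |·| = √(2000²+1382²) = √5909924 ≈ 2431, ∠ = arctan(1382/2000) ≈ 34.64°
|G| = 50 · 1382 / 4.8683e+09 ≈ 1.4194e-05

1.42e-05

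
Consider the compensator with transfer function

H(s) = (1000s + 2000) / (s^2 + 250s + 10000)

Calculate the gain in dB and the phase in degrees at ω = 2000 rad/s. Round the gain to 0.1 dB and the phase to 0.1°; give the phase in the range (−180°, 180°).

Substitute s = j2000:
Numerator: 1000(j2000) + 2000 = 2000 + j2000000
Denominator: (j2000)^2 + 250(j2000) + 10000 = -3990000 + j500000
|N| = √(2000² + 2000000²) ≈ 2e+06, ∠N ≈ 89.94°
|D| = √(3990000² + 500000²) ≈ 4.0212e+06, ∠D ≈ 172.86°
|H| = 2e+06 / 4.0212e+06 ≈ 0.49736
Gain = 20 log₁₀(0.49736) ≈ -6.07 dB
∠H = 89.94° − 172.86° = -82.92°

-6.1 dB, -82.9°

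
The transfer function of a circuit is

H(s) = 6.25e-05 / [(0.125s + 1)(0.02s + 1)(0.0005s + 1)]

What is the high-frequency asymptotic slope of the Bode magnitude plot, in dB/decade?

Each pole contributes −20 dB/decade at high frequency; each zero contributes +20 dB/decade.
Net: 0 zero(s) − 3 pole(s) → -60 dB/decade.

-60 dB/decade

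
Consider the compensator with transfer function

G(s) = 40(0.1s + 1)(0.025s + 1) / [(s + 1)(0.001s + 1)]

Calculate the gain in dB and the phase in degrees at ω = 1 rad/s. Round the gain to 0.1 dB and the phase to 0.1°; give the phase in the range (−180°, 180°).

At ω = 1 rad/s:
zero (1 + j1·0.1) = 1 + j0.1 → |·| ≈ 1.005, ∠ ≈ 5.71°
zero (1 + j1·0.025) = 1 + j0.025 → |·| ≈ 1.0003, ∠ ≈ 1.43°
pole (1 + j1·1) = 1 + j1 → |·| ≈ 1.4142, ∠ ≈ 45.00°
pole (1 + j1·0.001) = 1 + j0.001 → |·| ≈ 1, ∠ ≈ 0.06°
|G| = 40 · 1.005 · 1.0003 / (1.4142 · 1) ≈ 28.434
Gain = 20 log₁₀(28.434) ≈ 29.08 dB
∠G = (5.71° + 1.43°) − (45.00° + 0.06°) = -37.92°

29.1 dB, -37.9°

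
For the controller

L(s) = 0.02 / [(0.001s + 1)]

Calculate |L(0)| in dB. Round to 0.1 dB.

L(0) = 0.02 · 1 / 1 = 0.02
20 log₁₀(0.02) ≈ -33.98 dB

-34.0 dB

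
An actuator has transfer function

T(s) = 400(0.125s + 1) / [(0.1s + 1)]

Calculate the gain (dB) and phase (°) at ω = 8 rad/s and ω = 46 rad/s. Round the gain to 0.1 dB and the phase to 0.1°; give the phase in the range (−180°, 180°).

At ω = 8 rad/s:
zero (1 + j8·0.125) = 1 + j1 → |·| ≈ 1.4142, ∠ ≈ 45.00°
pole (1 + j8·0.1) = 1 + j0.8 → |·| ≈ 1.2806, ∠ ≈ 38.66°
|T| = 400 · 1.4142 / (1.2806) ≈ 441.73
Gain = 20 log₁₀(441.73) ≈ 52.90 dB
∠T = (45.00°) − (38.66°) = 6.34°

At ω = 46 rad/s:
zero (1 + j46·0.125) = 1 + j5.75 → |·| ≈ 5.8363, ∠ ≈ 80.13°
pole (1 + j46·0.1) = 1 + j4.6 → |·| ≈ 4.7074, ∠ ≈ 77.74°
|T| = 400 · 5.8363 / (4.7074) ≈ 495.93
Gain = 20 log₁₀(495.93) ≈ 53.91 dB
∠T = (80.13°) − (77.74°) = 2.39°

ω = 8: 52.9 dB, 6.3°; ω = 46: 53.9 dB, 2.4°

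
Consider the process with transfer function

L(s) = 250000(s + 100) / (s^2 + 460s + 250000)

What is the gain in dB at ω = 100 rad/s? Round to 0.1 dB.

43.2 dB

At s = jω = j100:
zero (s+100): 100 + j100 → |·| = √(100²+100²) = √20000 ≈ 141.42, ∠ = arctan(100/100) ≈ 45.00°
quadratic: (j100)² + 460·j100 + 250000 = 240000 + j46000 → |·| ≈ 2.4437e+05, ∠ ≈ 10.85°
|L| = 250000 · 141.42 / 2.4437e+05 ≈ 144.68
Gain = 20 log₁₀(144.68) ≈ 43.21 dB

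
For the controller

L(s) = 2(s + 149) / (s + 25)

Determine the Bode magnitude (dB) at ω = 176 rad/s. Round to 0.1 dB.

8.3 dB

At s = jω = j176:
zero (s+149): 149 + j176 → |·| = √(149²+176²) = √53177 ≈ 230.6, ∠ = arctan(176/149) ≈ 49.75°
pole (s+25): 25 + j176 → |·| = √(25²+176²) = √31601 ≈ 177.77, ∠ = arctan(176/25) ≈ 81.92°
|L| = 2 · 230.6 / 177.77 ≈ 2.5944
Gain = 20 log₁₀(2.5944) ≈ 8.28 dB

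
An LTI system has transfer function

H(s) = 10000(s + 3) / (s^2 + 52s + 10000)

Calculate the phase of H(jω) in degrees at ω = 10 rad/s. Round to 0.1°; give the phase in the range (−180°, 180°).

70.3°

At s = jω = j10:
zero (s+3): 3 + j10 → |·| = √(3²+10²) = √109 ≈ 10.44, ∠ = arctan(10/3) ≈ 73.30°
quadratic: (j10)² + 52·j10 + 10000 = 9900 + j520 → |·| ≈ 9913.6, ∠ ≈ 3.01°
∠H = 73.30° − 3.01° = 70.29°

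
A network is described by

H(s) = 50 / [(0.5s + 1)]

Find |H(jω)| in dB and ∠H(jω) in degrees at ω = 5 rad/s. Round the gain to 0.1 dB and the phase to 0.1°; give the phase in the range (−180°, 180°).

25.4 dB, -68.2°

At ω = 5 rad/s:
pole (1 + j5·0.5) = 1 + j2.5 → |·| ≈ 2.6926, ∠ ≈ 68.20°
|H| = 50 · 1 / (2.6926) ≈ 18.569
Gain = 20 log₁₀(18.569) ≈ 25.38 dB
∠H = (0°) − (68.20°) = -68.20°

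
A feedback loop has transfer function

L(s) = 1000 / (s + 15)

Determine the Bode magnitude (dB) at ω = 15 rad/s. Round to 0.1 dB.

At s = jω = j15:
pole (s+15): 15 + j15 → |·| = √(15²+15²) = √450 ≈ 21.213, ∠ = arctan(15/15) ≈ 45.00°
|L| = 1000 / 21.213 ≈ 47.141
Gain = 20 log₁₀(47.141) ≈ 33.47 dB

33.5 dB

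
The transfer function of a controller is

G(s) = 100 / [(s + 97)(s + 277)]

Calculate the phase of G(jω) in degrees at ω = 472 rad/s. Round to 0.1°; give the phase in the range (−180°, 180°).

-138.0°

At s = jω = j472:
pole (s+97): 97 + j472 → |·| = √(97²+472²) = √232193 ≈ 481.86, ∠ = arctan(472/97) ≈ 78.39°
pole (s+277): 277 + j472 → |·| = √(277²+472²) = √299513 ≈ 547.28, ∠ = arctan(472/277) ≈ 59.59°
∠G = 0.00° − 137.98° = -137.98°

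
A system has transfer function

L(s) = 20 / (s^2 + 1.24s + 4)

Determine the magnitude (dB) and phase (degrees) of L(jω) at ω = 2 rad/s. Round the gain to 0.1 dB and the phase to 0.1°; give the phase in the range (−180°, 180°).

At s = jω = j2:
quadratic: (j2)² + 1.24·j2 + 4 = 0 + j2.48 → |·| ≈ 2.48, ∠ ≈ 90.00°
|L| = 20 / 2.48 ≈ 8.0645
Gain = 20 log₁₀(8.0645) ≈ 18.13 dB
∠L = 0.00° − 90.00° = -90.00°

18.1 dB, -90.0°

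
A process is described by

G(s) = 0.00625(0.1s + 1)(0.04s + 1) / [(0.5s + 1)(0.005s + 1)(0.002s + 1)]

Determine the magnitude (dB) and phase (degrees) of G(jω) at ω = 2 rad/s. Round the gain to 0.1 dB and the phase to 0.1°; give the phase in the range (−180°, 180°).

-46.9 dB, -29.9°

At ω = 2 rad/s:
zero (1 + j2·0.1) = 1 + j0.2 → |·| ≈ 1.0198, ∠ ≈ 11.31°
zero (1 + j2·0.04) = 1 + j0.08 → |·| ≈ 1.0032, ∠ ≈ 4.57°
pole (1 + j2·0.5) = 1 + j1 → |·| ≈ 1.4142, ∠ ≈ 45.00°
pole (1 + j2·0.005) = 1 + j0.01 → |·| ≈ 1, ∠ ≈ 0.57°
pole (1 + j2·0.002) = 1 + j0.004 → |·| ≈ 1, ∠ ≈ 0.23°
|G| = 0.00625 · 1.0198 · 1.0032 / (1.4142 · 1 · 1) ≈ 0.0045214
Gain = 20 log₁₀(0.0045214) ≈ -46.89 dB
∠G = (11.31° + 4.57°) − (45.00° + 0.57° + 0.23°) = -29.92°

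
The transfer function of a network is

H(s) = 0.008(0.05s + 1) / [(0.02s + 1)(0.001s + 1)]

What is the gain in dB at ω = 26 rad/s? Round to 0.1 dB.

-38.7 dB

At ω = 26 rad/s:
zero (1 + j26·0.05) = 1 + j1.3 → |·| ≈ 1.6401, ∠ ≈ 52.43°
pole (1 + j26·0.02) = 1 + j0.52 → |·| ≈ 1.1271, ∠ ≈ 27.47°
pole (1 + j26·0.001) = 1 + j0.026 → |·| ≈ 1.0003, ∠ ≈ 1.49°
|H| = 0.008 · 1.6401 / (1.1271 · 1.0003) ≈ 0.011638
Gain = 20 log₁₀(0.011638) ≈ -38.68 dB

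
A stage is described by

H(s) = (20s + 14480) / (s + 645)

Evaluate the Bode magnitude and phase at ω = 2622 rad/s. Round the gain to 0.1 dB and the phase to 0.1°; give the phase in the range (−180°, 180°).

26.1 dB, -1.6°

Substitute s = j2622:
Numerator: 20(j2622) + 14480 = 14480 + j52440
Denominator: (j2622) + 645 = 645 + j2622
|N| = √(14480² + 52440²) ≈ 54402, ∠N ≈ 74.56°
|D| = √(645² + 2622²) ≈ 2700.2, ∠D ≈ 76.18°
|H| = 54402 / 2700.2 ≈ 20.147
Gain = 20 log₁₀(20.147) ≈ 26.08 dB
∠H = 74.56° − 76.18° = -1.62°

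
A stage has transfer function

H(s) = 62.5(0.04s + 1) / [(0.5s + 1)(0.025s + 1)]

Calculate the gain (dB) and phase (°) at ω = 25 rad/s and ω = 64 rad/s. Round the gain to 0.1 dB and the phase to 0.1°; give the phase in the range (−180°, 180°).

ω = 25: 15.5 dB, -72.4°; ω = 64: 9.1 dB, -77.5°

At ω = 25 rad/s:
zero (1 + j25·0.04) = 1 + j1 → |·| ≈ 1.4142, ∠ ≈ 45.00°
pole (1 + j25·0.5) = 1 + j12.5 → |·| ≈ 12.54, ∠ ≈ 85.43°
pole (1 + j25·0.025) = 1 + j0.625 → |·| ≈ 1.1792, ∠ ≈ 32.01°
|H| = 62.5 · 1.4142 / (12.54 · 1.1792) ≈ 5.9773
Gain = 20 log₁₀(5.9773) ≈ 15.53 dB
∠H = (45.00°) − (85.43° + 32.01°) = -72.44°

At ω = 64 rad/s:
zero (1 + j64·0.04) = 1 + j2.56 → |·| ≈ 2.7484, ∠ ≈ 68.66°
pole (1 + j64·0.5) = 1 + j32 → |·| ≈ 32.016, ∠ ≈ 88.21°
pole (1 + j64·0.025) = 1 + j1.6 → |·| ≈ 1.8868, ∠ ≈ 57.99°
|H| = 62.5 · 2.7484 / (32.016 · 1.8868) ≈ 2.8436
Gain = 20 log₁₀(2.8436) ≈ 9.08 dB
∠H = (68.66°) − (88.21° + 57.99°) = -77.54°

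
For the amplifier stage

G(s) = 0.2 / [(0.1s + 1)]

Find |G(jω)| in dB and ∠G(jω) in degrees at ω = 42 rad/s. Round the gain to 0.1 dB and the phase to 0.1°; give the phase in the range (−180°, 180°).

At ω = 42 rad/s:
pole (1 + j42·0.1) = 1 + j4.2 → |·| ≈ 4.3174, ∠ ≈ 76.61°
|G| = 0.2 · 1 / (4.3174) ≈ 0.046324
Gain = 20 log₁₀(0.046324) ≈ -26.68 dB
∠G = (0°) − (76.61°) = -76.61°

-26.7 dB, -76.6°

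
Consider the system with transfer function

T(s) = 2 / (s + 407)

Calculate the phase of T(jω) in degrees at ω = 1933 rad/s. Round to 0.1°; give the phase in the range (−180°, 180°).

At s = jω = j1933:
pole (s+407): 407 + j1933 → |·| = √(407²+1933²) = √3902138 ≈ 1975.4, ∠ = arctan(1933/407) ≈ 78.11°
∠T = 0.00° − 78.11° = -78.11°

-78.1°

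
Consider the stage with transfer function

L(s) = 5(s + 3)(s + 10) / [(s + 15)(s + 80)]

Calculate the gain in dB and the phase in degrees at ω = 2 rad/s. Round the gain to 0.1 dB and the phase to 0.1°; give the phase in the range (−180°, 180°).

-16.4 dB, 36.0°

At s = jω = j2:
zero (s+3): 3 + j2 → |·| = √(3²+2²) = √13 ≈ 3.6056, ∠ = arctan(2/3) ≈ 33.69°
zero (s+10): 10 + j2 → |·| = √(10²+2²) = √104 ≈ 10.198, ∠ = arctan(2/10) ≈ 11.31°
pole (s+15): 15 + j2 → |·| = √(15²+2²) = √229 ≈ 15.133, ∠ = arctan(2/15) ≈ 7.59°
pole (s+80): 80 + j2 → |·| = √(80²+2²) = √6404 ≈ 80.025, ∠ = arctan(2/80) ≈ 1.43°
|L| = 5 · 36.77 / 1211 ≈ 0.15182
Gain = 20 log₁₀(0.15182) ≈ -16.37 dB
∠L = 45.00° − 9.02° = 35.98°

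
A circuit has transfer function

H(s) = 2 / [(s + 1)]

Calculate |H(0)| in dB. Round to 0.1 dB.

H(0) = 2 · 1 / 1 = 2
20 log₁₀(2) ≈ 6.02 dB

6.0 dB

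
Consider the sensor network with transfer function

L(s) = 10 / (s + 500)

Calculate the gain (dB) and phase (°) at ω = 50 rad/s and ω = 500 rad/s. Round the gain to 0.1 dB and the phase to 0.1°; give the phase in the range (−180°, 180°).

Substitute s = j50:
Numerator: 10 = 10 + j0
Denominator: (j50) + 500 = 500 + j50
|N| = √(10² + 0²) ≈ 10, ∠N ≈ 0.00°
|D| = √(500² + 50²) ≈ 502.49, ∠D ≈ 5.71°
|L| = 10 / 502.49 ≈ 0.019901
Gain = 20 log₁₀(0.019901) ≈ -34.02 dB
∠L = 0.00° − 5.71° = -5.71°

Substitute s = j500:
Numerator: 10 = 10 + j0
Denominator: (j500) + 500 = 500 + j500
|N| = √(10² + 0²) ≈ 10, ∠N ≈ 0.00°
|D| = √(500² + 500²) ≈ 707.11, ∠D ≈ 45.00°
|L| = 10 / 707.11 ≈ 0.014142
Gain = 20 log₁₀(0.014142) ≈ -36.99 dB
∠L = 0.00° − 45.00° = -45.00°

ω = 50: -34.0 dB, -5.7°; ω = 500: -37.0 dB, -45.0°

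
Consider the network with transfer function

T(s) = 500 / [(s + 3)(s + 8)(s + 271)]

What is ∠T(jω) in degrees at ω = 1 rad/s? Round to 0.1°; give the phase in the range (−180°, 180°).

-25.8°

At s = jω = j1:
pole (s+3): 3 + j1 → |·| = √(3²+1²) = √10 ≈ 3.1623, ∠ = arctan(1/3) ≈ 18.43°
pole (s+8): 8 + j1 → |·| = √(8²+1²) = √65 ≈ 8.0623, ∠ = arctan(1/8) ≈ 7.13°
pole (s+271): 271 + j1 → |·| = √(271²+1²) = √73442 ≈ 271, ∠ = arctan(1/271) ≈ 0.21°
∠T = 0.00° − 25.77° = -25.77°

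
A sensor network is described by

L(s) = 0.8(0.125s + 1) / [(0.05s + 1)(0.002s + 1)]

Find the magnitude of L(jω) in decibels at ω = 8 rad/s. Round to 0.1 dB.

At ω = 8 rad/s:
zero (1 + j8·0.125) = 1 + j1 → |·| ≈ 1.4142, ∠ ≈ 45.00°
pole (1 + j8·0.05) = 1 + j0.4 → |·| ≈ 1.077, ∠ ≈ 21.80°
pole (1 + j8·0.002) = 1 + j0.016 → |·| ≈ 1.0001, ∠ ≈ 0.92°
|L| = 0.8 · 1.4142 / (1.077 · 1.0001) ≈ 1.0504
Gain = 20 log₁₀(1.0504) ≈ 0.43 dB

0.4 dB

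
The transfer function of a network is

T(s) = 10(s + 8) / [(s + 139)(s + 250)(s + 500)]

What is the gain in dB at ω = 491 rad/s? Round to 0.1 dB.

At s = jω = j491:
zero (s+8): 8 + j491 → |·| = √(8²+491²) = √241145 ≈ 491.07, ∠ = arctan(491/8) ≈ 89.07°
pole (s+139): 139 + j491 → |·| = √(139²+491²) = √260402 ≈ 510.3, ∠ = arctan(491/139) ≈ 74.19°
pole (s+250): 250 + j491 → |·| = √(250²+491²) = √303581 ≈ 550.98, ∠ = arctan(491/250) ≈ 63.02°
pole (s+500): 500 + j491 → |·| = √(500²+491²) = √491081 ≈ 700.77, ∠ = arctan(491/500) ≈ 44.48°
|T| = 10 · 491.07 / 1.9703e+08 ≈ 2.4924e-05
Gain = 20 log₁₀(2.4924e-05) ≈ -92.07 dB

-92.1 dB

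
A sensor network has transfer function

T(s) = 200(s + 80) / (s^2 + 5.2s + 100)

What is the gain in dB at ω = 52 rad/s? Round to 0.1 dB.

At s = jω = j52:
zero (s+80): 80 + j52 → |·| = √(80²+52²) = √9104 ≈ 95.415, ∠ = arctan(52/80) ≈ 33.02°
quadratic: (j52)² + 5.2·j52 + 100 = -2604 + j270.4 → |·| ≈ 2618, ∠ ≈ 174.07°
|T| = 200 · 95.415 / 2618 ≈ 7.2892
Gain = 20 log₁₀(7.2892) ≈ 17.25 dB

17.3 dB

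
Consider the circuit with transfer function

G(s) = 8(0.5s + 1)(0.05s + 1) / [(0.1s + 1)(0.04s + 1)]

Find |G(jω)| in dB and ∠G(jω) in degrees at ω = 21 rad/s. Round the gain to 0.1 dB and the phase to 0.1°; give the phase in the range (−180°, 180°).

At ω = 21 rad/s:
zero (1 + j21·0.5) = 1 + j10.5 → |·| ≈ 10.548, ∠ ≈ 84.56°
zero (1 + j21·0.05) = 1 + j1.05 → |·| ≈ 1.45, ∠ ≈ 46.40°
pole (1 + j21·0.1) = 1 + j2.1 → |·| ≈ 2.3259, ∠ ≈ 64.54°
pole (1 + j21·0.04) = 1 + j0.84 → |·| ≈ 1.306, ∠ ≈ 40.03°
|G| = 8 · 10.548 · 1.45 / (2.3259 · 1.306) ≈ 40.28
Gain = 20 log₁₀(40.28) ≈ 32.10 dB
∠G = (84.56° + 46.40°) − (64.54° + 40.03°) = 26.39°

32.1 dB, 26.4°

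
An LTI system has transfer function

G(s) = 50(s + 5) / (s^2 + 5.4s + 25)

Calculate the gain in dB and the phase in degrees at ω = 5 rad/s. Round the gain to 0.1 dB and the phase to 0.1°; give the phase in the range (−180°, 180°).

At s = jω = j5:
zero (s+5): 5 + j5 → |·| = √(5²+5²) = √50 ≈ 7.0711, ∠ = arctan(5/5) ≈ 45.00°
quadratic: (j5)² + 5.4·j5 + 25 = 0 + j27 → |·| ≈ 27, ∠ ≈ 90.00°
|G| = 50 · 7.0711 / 27 ≈ 13.095
Gain = 20 log₁₀(13.095) ≈ 22.34 dB
∠G = 45.00° − 90.00° = -45.00°

22.3 dB, -45.0°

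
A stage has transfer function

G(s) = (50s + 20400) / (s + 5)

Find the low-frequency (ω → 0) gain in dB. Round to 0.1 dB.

G(0) = 20400 / 5 = 4080
20 log₁₀(4080) ≈ 72.21 dB

72.2 dB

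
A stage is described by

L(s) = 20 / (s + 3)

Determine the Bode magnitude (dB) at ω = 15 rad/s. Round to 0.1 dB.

Substitute s = j15:
Numerator: 20 = 20 + j0
Denominator: (j15) + 3 = 3 + j15
|N| = √(20² + 0²) ≈ 20, ∠N ≈ 0.00°
|D| = √(3² + 15²) ≈ 15.297, ∠D ≈ 78.69°
|L| = 20 / 15.297 ≈ 1.3074
Gain = 20 log₁₀(1.3074) ≈ 2.33 dB

2.3 dB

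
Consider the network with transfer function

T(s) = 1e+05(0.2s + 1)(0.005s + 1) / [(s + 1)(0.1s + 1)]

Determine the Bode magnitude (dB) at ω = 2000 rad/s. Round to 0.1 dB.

At ω = 2000 rad/s:
zero (1 + j2000·0.2) = 1 + j400 → |·| ≈ 400, ∠ ≈ 89.86°
zero (1 + j2000·0.005) = 1 + j10 → |·| ≈ 10.05, ∠ ≈ 84.29°
pole (1 + j2000·1) = 1 + j2000 → |·| ≈ 2000, ∠ ≈ 89.97°
pole (1 + j2000·0.1) = 1 + j200 → |·| ≈ 200, ∠ ≈ 89.71°
|T| = 1e+05 · 400 · 10.05 / (2000 · 200) ≈ 1005
Gain = 20 log₁₀(1005) ≈ 60.04 dB

60.0 dB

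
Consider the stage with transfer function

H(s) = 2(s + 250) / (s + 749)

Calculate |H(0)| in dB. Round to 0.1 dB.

-3.5 dB

H(0) = 2·250 / (749) ≈ 0.66756
20 log₁₀(0.66756) ≈ -3.51 dB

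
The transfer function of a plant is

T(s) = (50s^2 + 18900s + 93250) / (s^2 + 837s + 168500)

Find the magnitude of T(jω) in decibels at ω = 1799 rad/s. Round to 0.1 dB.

Substitute s = j1799:
Numerator: 50(j1799)^2 + 18900(j1799) + 93250 = -161726800 + j34001100
Denominator: (j1799)^2 + 837(j1799) + 168500 = -3067901 + j1505763
|N| = √(161726800² + 34001100²) ≈ 1.6526e+08, ∠N ≈ 168.13°
|D| = √(3067901² + 1505763²) ≈ 3.4175e+06, ∠D ≈ 153.86°
|T| = 1.6526e+08 / 3.4175e+06 ≈ 48.357
Gain = 20 log₁₀(48.357) ≈ 33.69 dB

33.7 dB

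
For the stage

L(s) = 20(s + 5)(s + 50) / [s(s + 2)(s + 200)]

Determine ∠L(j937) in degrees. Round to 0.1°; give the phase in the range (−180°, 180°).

-81.2°

At s = jω = j937:
zero (s+5): 5 + j937 → |·| = √(5²+937²) = √877994 ≈ 937.01, ∠ = arctan(937/5) ≈ 89.69°
zero (s+50): 50 + j937 → |·| = √(50²+937²) = √880469 ≈ 938.33, ∠ = arctan(937/50) ≈ 86.95°
pole (s+2): 2 + j937 → |·| = √(2²+937²) = √877973 ≈ 937, ∠ = arctan(937/2) ≈ 89.88°
pole (s+200): 200 + j937 → |·| = √(200²+937²) = √917969 ≈ 958.11, ∠ = arctan(937/200) ≈ 77.95°
pole at origin: |s| = 937, ∠ = 90.00° (in denominator)
∠L = 176.64° − 257.83° = -81.19°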